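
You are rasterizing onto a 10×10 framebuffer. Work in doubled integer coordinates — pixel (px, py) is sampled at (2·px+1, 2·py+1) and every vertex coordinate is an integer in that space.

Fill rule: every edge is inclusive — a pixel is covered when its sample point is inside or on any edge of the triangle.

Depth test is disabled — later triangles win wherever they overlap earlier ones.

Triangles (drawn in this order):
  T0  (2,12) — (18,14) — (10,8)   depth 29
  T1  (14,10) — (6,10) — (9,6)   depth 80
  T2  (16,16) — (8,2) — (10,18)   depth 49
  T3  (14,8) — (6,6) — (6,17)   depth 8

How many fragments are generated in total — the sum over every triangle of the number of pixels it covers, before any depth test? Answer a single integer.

T0:
  2·area = 80  (B↔C swapped to make it positive)
  edge (2, 12)→(10, 8): d=(8,-4) inclusive
  edge (10, 8)→(18, 14): d=(8,6) inclusive
  edge (18, 14)→(2, 12): d=(-16,-2) inclusive
    (4,4)@(9, 9): e=[4,14,62] → █
    (5,4)@(11, 9): e=[12,2,66] → █
    (6,4)@(13, 9): e=[20,-10,70] → ·
    (2,5)@(5, 11): e=[4,54,22] → █
    (3,5)@(7, 11): e=[12,42,26] → █
    (6,5)@(13, 11): e=[36,6,38] → █
    (7,5)@(15, 11): e=[44,-6,42] → ·
    (2,6)@(5, 13): e=[20,70,-10] → ·
    (3,6)@(7, 13): e=[28,58,-6] → ·
    (4,6)@(9, 13): e=[36,46,-2] → ·
    (5,6)@(11, 13): e=[44,34,2] → █
    (7,6)@(15, 13): e=[60,10,10] → █
  covered (10 px):
    · · · · · · · · · ·
    · · · · · · · · · ·
    · · · · · · · · · ·
    · · · · · · · · · ·
    · · · · █ █ · · · ·
    · · █ █ █ █ █ · · ·
    · · · · · █ █ █ · ·
    · · · · · · · · · ·
    · · · · · · · · · ·
    · · · · · · · · · ·
T1:
  2·area = 32
  edge (14, 10)→(6, 10): d=(-8,0) inclusive
  edge (6, 10)→(9, 6): d=(3,-4) inclusive
  edge (9, 6)→(14, 10): d=(5,4) inclusive
    (4,3)@(9, 7): e=[24,3,5] → █
    (5,3)@(11, 7): e=[24,11,-3] → ·
    (3,4)@(7, 9): e=[8,1,23] → █
    (5,4)@(11, 9): e=[8,17,7] → █
    (6,4)@(13, 9): e=[8,25,-1] → ·
    (3,5)@(7, 11): e=[-8,7,33] → ·
    (4,5)@(9, 11): e=[-8,15,25] → ·
    (5,5)@(11, 11): e=[-8,23,17] → ·
  covered (4 px):
    · · · · · · · · · ·
    · · · · · · · · · ·
    · · · · · · · · · ·
    · · · · █ · · · · ·
    · · · █ █ █ · · · ·
    · · · · · · · · · ·
    · · · · · · · · · ·
    · · · · · · · · · ·
    · · · · · · · · · ·
    · · · · · · · · · ·
T2:
  2·area = 100  (B↔C swapped to make it positive)
  edge (16, 16)→(10, 18): d=(-6,2) inclusive
  edge (10, 18)→(8, 2): d=(-2,-16) inclusive
  edge (8, 2)→(16, 16): d=(8,14) inclusive
    (4,2)@(9, 5): e=[80,10,10] → █
    (5,2)@(11, 5): e=[76,42,-18] → ·
    (4,3)@(9, 7): e=[68,6,26] → █
    (5,3)@(11, 7): e=[64,38,-2] → ·
    (4,4)@(9, 9): e=[56,2,42] → █
    (5,4)@(11, 9): e=[52,34,14] → █
    (6,4)@(13, 9): e=[48,66,-14] → ·
    (4,5)@(9, 11): e=[44,-2,58] → ·
    (5,5)@(11, 11): e=[40,30,30] → █
    (6,5)@(13, 11): e=[36,62,2] → █
    (7,5)@(15, 11): e=[32,94,-26] → ·
    (5,6)@(11, 13): e=[28,26,46] → █
    (9,7)@(19, 15): e=[0,150,-50] → ·  [on edge]
    (6,8)@(13, 17): e=[0,50,50] → █  [on edge]
    (3,9)@(7, 19): e=[0,-50,150] → ·  [on edge]
  covered (13 px):
    · · · · · · · · · ·
    · · · · · · · · · ·
    · · · · █ · · · · ·
    · · · · █ · · · · ·
    · · · · █ █ · · · ·
    · · · · · █ █ · · ·
    · · · · · █ █ · · ·
    · · · · · █ █ █ · ·
    · · · · · █ █ · · ·
    · · · · · · · · · ·
T3:
  2·area = 88  (B↔C swapped to make it positive)
  edge (14, 8)→(6, 17): d=(-8,9) inclusive
  edge (6, 17)→(6, 6): d=(0,-11) inclusive
  edge (6, 6)→(14, 8): d=(8,2) inclusive
    (3,3)@(7, 7): e=[71,11,6] → █
    (4,3)@(9, 7): e=[53,33,2] → █
    (5,3)@(11, 7): e=[35,55,-2] → ·
    (3,4)@(7, 9): e=[55,11,22] → █
    (5,4)@(11, 9): e=[19,55,14] → █
    (6,4)@(13, 9): e=[1,77,10] → █
    (7,4)@(15, 9): e=[-17,99,6] → ·
    (3,5)@(7, 11): e=[39,11,38] → █
    (6,5)@(13, 11): e=[-15,77,26] → ·
    (3,6)@(7, 13): e=[23,11,54] → █
    (5,6)@(11, 13): e=[-13,55,46] → ·
    (3,7)@(7, 15): e=[7,11,70] → █
  covered (12 px):
    · · · · · · · · · ·
    · · · · · · · · · ·
    · · · · · · · · · ·
    · · · █ █ · · · · ·
    · · · █ █ █ █ · · ·
    · · · █ █ █ · · · ·
    · · · █ █ · · · · ·
    · · · █ · · · · · ·
    · · · · · · · · · ·
    · · · · · · · · · ·

Final: 39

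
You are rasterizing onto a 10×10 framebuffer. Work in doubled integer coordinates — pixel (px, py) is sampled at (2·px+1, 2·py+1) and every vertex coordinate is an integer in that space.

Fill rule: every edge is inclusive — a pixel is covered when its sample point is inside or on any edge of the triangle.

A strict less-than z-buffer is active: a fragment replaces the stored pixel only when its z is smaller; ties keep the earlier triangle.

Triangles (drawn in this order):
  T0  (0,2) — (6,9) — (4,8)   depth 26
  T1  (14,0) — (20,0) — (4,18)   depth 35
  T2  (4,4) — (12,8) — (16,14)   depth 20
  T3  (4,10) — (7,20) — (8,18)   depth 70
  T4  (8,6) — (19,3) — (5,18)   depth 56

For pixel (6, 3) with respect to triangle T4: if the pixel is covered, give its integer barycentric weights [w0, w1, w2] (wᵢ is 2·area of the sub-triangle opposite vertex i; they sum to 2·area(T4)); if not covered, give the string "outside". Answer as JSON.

T0:
  2·area = 8
  edge (0, 2)→(6, 9): d=(6,7) inclusive
  edge (6, 9)→(4, 8): d=(-2,-1) inclusive
  edge (4, 8)→(0, 2): d=(-4,-6) inclusive
  covered (0 px):
    . . . . . . . . . .
    . . . . . . . . . .
    . . . . . . . . . .
    . . . . . . . . . .
    . . . . . . . . . .
    . . . . . . . . . .
    . . . . . . . . . .
    . . . . . . . . . .
    . . . . . . . . . .
    . . . . . . . . . .
T1:
  2·area = 108
  edge (14, 0)→(20, 0): d=(6,0) inclusive
  edge (20, 0)→(4, 18): d=(-16,18) inclusive
  edge (4, 18)→(14, 0): d=(10,-18) inclusive
    (7,0)@(15, 1): e=[6,74,28] → X
    (8,0)@(17, 1): e=[6,38,64] → X
    (9,0)@(19, 1): e=[6,2,100] → X
    (6,1)@(13, 3): e=[18,78,12] → X
    (9,1)@(19, 3): e=[18,-30,120] → .
    (6,2)@(13, 5): e=[30,46,32] → X
    (8,2)@(17, 5): e=[30,-26,104] → .
    (5,3)@(11, 7): e=[42,50,16] → X
    (7,3)@(15, 7): e=[42,-22,88] → .
    (4,4)@(9, 9): e=[54,54,0] → X  [on edge]
    (6,4)@(13, 9): e=[54,-18,72] → .
    (4,5)@(9, 11): e=[66,22,20] → X
  covered (14 px):
    . . . . . . . X X X
    . . . . . . X X X .
    . . . . . . X X . .
    . . . . . X X . . .
    . . . . X X . . . .
    . . . . X . . . . .
    . . . X . . . . . .
    . . . . . . . . . .
    . . . . . . . . . .
    . . . . . . . . . .
T2:
  2·area = 32
  edge (4, 4)→(12, 8): d=(8,4) inclusive
  edge (12, 8)→(16, 14): d=(4,6) inclusive
  edge (16, 14)→(4, 4): d=(-12,-10) inclusive
    (4,3)@(9, 7): e=[4,14,14] → X
    (5,3)@(11, 7): e=[-4,2,34] → .
    (4,4)@(9, 9): e=[20,22,-10] → .
    (5,4)@(11, 9): e=[12,10,10] → X
    (6,4)@(13, 9): e=[4,-2,30] → .
    (5,5)@(11, 11): e=[28,18,-14] → .
    (6,5)@(13, 11): e=[20,6,6] → X
    (7,5)@(15, 11): e=[12,-6,26] → .
    (6,6)@(13, 13): e=[36,14,-18] → .
    (7,6)@(15, 13): e=[28,2,2] → X
    (8,6)@(17, 13): e=[20,-10,22] → .
    (7,7)@(15, 15): e=[44,10,-22] → .
  covered (4 px):
    . . . . . . . . . .
    . . . . . . . . . .
    . . . . . . . . . .
    . . . . X . . . . .
    . . . . . X . . . .
    . . . . . . X . . .
    . . . . . . . X . .
    . . . . . . . . . .
    . . . . . . . . . .
    . . . . . . . . . .
T3:
  2·area = 16  (B↔C swapped to make it positive)
  edge (4, 10)→(8, 18): d=(4,8) inclusive
  edge (8, 18)→(7, 20): d=(-1,2) inclusive
  edge (7, 20)→(4, 10): d=(-3,-10) inclusive
    (2,6)@(5, 13): e=[4,11,1] → X
    (3,6)@(7, 13): e=[-12,7,21] → .
    (2,7)@(5, 15): e=[12,9,-5] → .
    (3,8)@(7, 17): e=[4,3,9] → X
    (4,8)@(9, 17): e=[-12,-1,29] → .
    (3,9)@(7, 19): e=[12,1,3] → X
    (4,9)@(9, 19): e=[-4,-3,23] → .
  covered (3 px):
    . . . . . . . . . .
    . . . . . . . . . .
    . . . . . . . . . .
    . . . . . . . . . .
    . . . . . . . . . .
    . . . . . . . . . .
    . . X . . . . . . .
    . . . . . . . . . .
    . . . X . . . . . .
    . . . X . . . . . .
T4:
  2·area = 123
  edge (8, 6)→(19, 3): d=(11,-3) inclusive
  edge (19, 3)→(5, 18): d=(-14,15) inclusive
  edge (5, 18)→(8, 6): d=(3,-12) inclusive
    (9,1)@(19, 3): e=[0,0,123] → X  [on edge]
    (6,2)@(13, 5): e=[4,62,57] → X
    (7,2)@(15, 5): e=[10,32,81] → X
    (8,2)@(17, 5): e=[16,2,105] → X
    (9,2)@(19, 5): e=[22,-28,129] → .
    (4,3)@(9, 7): e=[14,94,15] → X
    (5,3)@(11, 7): e=[20,64,39] → X
    (8,3)@(17, 7): e=[38,-26,111] → .
    (4,4)@(9, 9): e=[36,66,21] → X
    (7,4)@(15, 9): e=[54,-24,93] → .
    (3,5)@(7, 11): e=[52,68,3] → X
    (6,5)@(13, 11): e=[70,-22,75] → .
  covered (17 px):
    . . . . . . . . . .
    . . . . . . . . . X
    . . . . . . X X X .
    . . . . X X X X . .
    . . . . X X X . . .
    . . . X X X . . . .
    . . . X X . . . . .
    . . . X . . . . . .
    . . . . . . . . . .
    . . . . . . . . . .

Result: [34,63,26]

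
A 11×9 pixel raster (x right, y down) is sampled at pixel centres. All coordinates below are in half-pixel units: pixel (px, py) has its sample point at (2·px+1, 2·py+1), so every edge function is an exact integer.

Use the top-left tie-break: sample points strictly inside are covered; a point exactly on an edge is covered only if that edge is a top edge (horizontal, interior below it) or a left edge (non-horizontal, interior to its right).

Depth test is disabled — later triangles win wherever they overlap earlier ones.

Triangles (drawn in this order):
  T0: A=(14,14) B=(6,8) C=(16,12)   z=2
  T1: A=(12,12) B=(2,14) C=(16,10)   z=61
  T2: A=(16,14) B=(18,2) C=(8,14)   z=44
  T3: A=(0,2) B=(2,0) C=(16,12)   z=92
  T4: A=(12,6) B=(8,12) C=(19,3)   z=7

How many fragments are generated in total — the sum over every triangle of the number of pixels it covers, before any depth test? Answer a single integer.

T0:
  2·area = 28
  edge (14, 14)→(6, 8): d=(-8,-6) top-left  bias=+0
  edge (6, 8)→(16, 12): d=(10,4) right/bottom  bias=-1
  edge (16, 12)→(14, 14): d=(-2,2) right/bottom  bias=-1
    (10,3)@(21, 7): e=[98,-70,0] → .  [on edge]
    (9,4)@(19, 9): e=[70,-42,0] → .  [on edge]
    (5,5)@(11, 11): e=[6,10,12] → X
    (6,5)@(13, 11): e=[18,2,8] → X
    (7,5)@(15, 11): e=[30,-6,4] → .
    (8,5)@(17, 11): e=[42,-14,0] → .  [on edge]
    (5,6)@(11, 13): e=[-10,30,8] → .
    (6,6)@(13, 13): e=[2,22,4] → X
    (7,6)@(15, 13): e=[14,14,0] → .  [on edge]
    (6,7)@(13, 15): e=[-14,42,0] → .  [on edge]
    (5,8)@(11, 17): e=[-42,70,0] → .  [on edge]
  covered (3 px):
    . . . . . . . . . . .
    . . . . . . . . . . .
    . . . . . . . . . . .
    . . . . . . . . . . .
    . . . . . . . . . . .
    . . . . . X X . . . .
    . . . . . . X . . . .
    . . . . . . . . . . .
    . . . . . . . . . . .
T1:
  2·area = 12
  edge (12, 12)→(2, 14): d=(-10,2) right/bottom  bias=-1
  edge (2, 14)→(16, 10): d=(14,-4) top-left  bias=+0
  edge (16, 10)→(12, 12): d=(-4,2) right/bottom  bias=-1
    (6,5)@(13, 11): e=[8,2,2] → X
    (7,5)@(15, 11): e=[4,10,-2] → .
    (8,5)@(17, 11): e=[0,18,-6] → .  [on edge]
    (3,6)@(7, 13): e=[0,6,6] → .  [on edge]
    (6,6)@(13, 13): e=[-12,30,-6] → .
  covered (1 px):
    . . . . . . . . . . .
    . . . . . . . . . . .
    . . . . . . . . . . .
    . . . . . . . . . . .
    . . . . . . . . . . .
    . . . . . . X . . . .
    . . . . . . . . . . .
    . . . . . . . . . . .
    . . . . . . . . . . .
T2:
  2·area = 96  (B↔C swapped to make it positive)
  edge (16, 14)→(8, 14): d=(-8,0) right/bottom  bias=-1
  edge (8, 14)→(18, 2): d=(10,-12) top-left  bias=+0
  edge (18, 2)→(16, 14): d=(-2,12) right/bottom  bias=-1
    (8,2)@(17, 5): e=[72,18,6] → X
    (9,2)@(19, 5): e=[72,42,-18] → .
    (7,3)@(15, 7): e=[56,14,26] → X
    (9,3)@(19, 7): e=[56,62,-22] → .
    (6,4)@(13, 9): e=[40,10,46] → X
    (8,4)@(17, 9): e=[40,58,-2] → .
    (5,5)@(11, 11): e=[24,6,66] → X
    (8,5)@(17, 11): e=[24,78,-6] → .
    (4,6)@(9, 13): e=[8,2,86] → X
    (8,6)@(17, 13): e=[8,98,-10] → .
    (4,7)@(9, 15): e=[-8,22,82] → .
    (5,7)@(11, 15): e=[-8,46,58] → .
  covered (12 px):
    . . . . . . . . . . .
    . . . . . . . . . . .
    . . . . . . . . X . .
    . . . . . . . X X . .
    . . . . . . X X . . .
    . . . . . X X X . . .
    . . . . X X X X . . .
    . . . . . . . . . . .
    . . . . . . . . . . .
T3:
  2·area = 52
  edge (0, 2)→(2, 0): d=(2,-2) top-left  bias=+0
  edge (2, 0)→(16, 12): d=(14,12) right/bottom  bias=-1
  edge (16, 12)→(0, 2): d=(-16,-10) top-left  bias=+0
    (0,0)@(1, 1): e=[0,26,26] → X  [on edge]
    (1,0)@(3, 1): e=[4,2,46] → X
    (2,0)@(5, 1): e=[8,-22,66] → .
    (0,1)@(1, 3): e=[4,54,-6] → .
    (1,1)@(3, 3): e=[8,30,14] → X
    (2,1)@(5, 3): e=[12,6,34] → X
    (3,1)@(7, 3): e=[16,-18,54] → .
    (1,2)@(3, 5): e=[12,58,-18] → .
    (2,2)@(5, 5): e=[16,34,2] → X
    (3,2)@(7, 5): e=[20,10,22] → X
    (4,2)@(9, 5): e=[24,-14,42] → .
    (2,3)@(5, 7): e=[20,62,-30] → .
  covered (7 px):
    X X . . . . . . . . .
    . X X . . . . . . . .
    . . X X . . . . . . .
    . . . . X . . . . . .
    . . . . . . . . . . .
    . . . . . . . . . . .
    . . . . . . . . . . .
    . . . . . . . . . . .
    . . . . . . . . . . .
T4:
  2·area = 30  (B↔C swapped to make it positive)
  edge (12, 6)→(19, 3): d=(7,-3) top-left  bias=+0
  edge (19, 3)→(8, 12): d=(-11,9) right/bottom  bias=-1
  edge (8, 12)→(12, 6): d=(4,-6) top-left  bias=+0
    (9,1)@(19, 3): e=[0,0,30] → .  [on edge]
    (7,2)@(15, 5): e=[2,14,14] → X
    (8,2)@(17, 5): e=[8,-4,26] → .
    (6,3)@(13, 7): e=[10,10,10] → X
    (7,3)@(15, 7): e=[16,-8,22] → .
    (2,4)@(5, 9): e=[0,60,-30] → .  [on edge]
    (5,4)@(11, 9): e=[18,6,6] → X
    (6,4)@(13, 9): e=[24,-12,18] → .
    (4,5)@(9, 11): e=[26,2,2] → X
    (5,5)@(11, 11): e=[32,-16,14] → .
    (4,6)@(9, 13): e=[40,-20,10] → .
  covered (4 px):
    . . . . . . . . . . .
    . . . . . . . . . . .
    . . . . . . . X . . .
    . . . . . . X . . . .
    . . . . . X . . . . .
    . . . . X . . . . . .
    . . . . . . . . . . .
    . . . . . . . . . . .
    . . . . . . . . . . .

Final: 27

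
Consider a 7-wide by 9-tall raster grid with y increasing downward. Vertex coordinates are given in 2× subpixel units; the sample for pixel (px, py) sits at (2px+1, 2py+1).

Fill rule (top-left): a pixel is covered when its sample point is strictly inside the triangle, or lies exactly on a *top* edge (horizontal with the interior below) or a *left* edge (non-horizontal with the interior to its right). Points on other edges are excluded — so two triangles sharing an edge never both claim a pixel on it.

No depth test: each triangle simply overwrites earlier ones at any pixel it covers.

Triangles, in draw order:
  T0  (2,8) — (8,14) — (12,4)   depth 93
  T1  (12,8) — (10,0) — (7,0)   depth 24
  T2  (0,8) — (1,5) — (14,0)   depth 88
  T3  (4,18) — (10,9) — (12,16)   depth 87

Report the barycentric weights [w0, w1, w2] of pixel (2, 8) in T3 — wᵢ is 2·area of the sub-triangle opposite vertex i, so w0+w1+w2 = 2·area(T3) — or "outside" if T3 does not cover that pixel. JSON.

T0:
  2·area = 84  (B↔C swapped to make it positive)
  edge (2, 8)→(12, 4): d=(10,-4) top-left  bias=+0
  edge (12, 4)→(8, 14): d=(-4,10) right/bottom  bias=-1
  edge (8, 14)→(2, 8): d=(-6,-6) top-left  bias=+0
    (5,2)@(11, 5): e=[6,6,72] → X
    (6,2)@(13, 5): e=[14,-14,84] → .
    (0,3)@(1, 7): e=[-14,98,0] → .  [on edge]
    (2,3)@(5, 7): e=[2,58,24] → X
    (3,3)@(7, 7): e=[10,38,36] → X
    (4,3)@(9, 7): e=[18,18,48] → X
    (5,3)@(11, 7): e=[26,-2,60] → .
    (1,4)@(3, 9): e=[14,70,0] → X  [on edge]
    (5,4)@(11, 9): e=[46,-10,48] → .
    (1,5)@(3, 11): e=[34,62,-12] → .
    (2,5)@(5, 11): e=[42,42,0] → X  [on edge]
    (5,5)@(11, 11): e=[66,-18,36] → .
    (3,6)@(7, 13): e=[70,14,0] → X  [on edge]
    (4,7)@(9, 15): e=[98,-14,0] → .  [on edge]
    (5,8)@(11, 17): e=[126,-42,0] → .  [on edge]
  covered (12 px):
    . . . . . . .
    . . . . . . .
    . . . . . X .
    . . X X X . .
    . X X X X . .
    . . X X X . .
    . . . X . . .
    . . . . . . .
    . . . . . . .
T1:
  2·area = 24  (B↔C swapped to make it positive)
  edge (12, 8)→(7, 0): d=(-5,-8) top-left  bias=+0
  edge (7, 0)→(10, 0): d=(3,0) top-left  bias=+0
  edge (10, 0)→(12, 8): d=(2,8) right/bottom  bias=-1
    (4,0)@(9, 1): e=[11,3,10] → X
    (5,0)@(11, 1): e=[27,3,-6] → .
    (4,1)@(9, 3): e=[1,9,14] → X
    (5,1)@(11, 3): e=[17,9,-2] → .
    (4,2)@(9, 5): e=[-9,15,18] → .
    (5,2)@(11, 5): e=[7,15,2] → X
    (6,2)@(13, 5): e=[23,15,-14] → .
    (5,3)@(11, 7): e=[-3,21,6] → .
  covered (3 px):
    . . . . X . .
    . . . . X . .
    . . . . . X .
    . . . . . . .
    . . . . . . .
    . . . . . . .
    . . . . . . .
    . . . . . . .
    . . . . . . .
T2:
  2·area = 34
  edge (0, 8)→(1, 5): d=(1,-3) top-left  bias=+0
  edge (1, 5)→(14, 0): d=(13,-5) top-left  bias=+0
  edge (14, 0)→(0, 8): d=(-14,8) right/bottom  bias=-1
    (3,1)@(7, 3): e=[16,4,14] → X
    (4,1)@(9, 3): e=[22,14,-2] → .
    (0,2)@(1, 5): e=[0,0,34] → X  [on edge]
    (1,2)@(3, 5): e=[6,10,18] → X
    (2,2)@(5, 5): e=[12,20,2] → X
    (3,2)@(7, 5): e=[18,30,-14] → .
    (0,3)@(1, 7): e=[2,26,6] → X
    (1,3)@(3, 7): e=[8,36,-10] → .
    (2,3)@(5, 7): e=[14,46,-26] → .
    (0,4)@(1, 9): e=[4,52,-22] → .
  covered (5 px):
    . . . . . . .
    . . . X . . .
    X X X . . . .
    X . . . . . .
    . . . . . . .
    . . . . . . .
    . . . . . . .
    . . . . . . .
    . . . . . . .
T3:
  2·area = 60
  edge (4, 18)→(10, 9): d=(6,-9) top-left  bias=+0
  edge (10, 9)→(12, 16): d=(2,7) right/bottom  bias=-1
  edge (12, 16)→(4, 18): d=(-8,2) right/bottom  bias=-1
    (4,5)@(9, 11): e=[3,11,46] → X
    (5,5)@(11, 11): e=[21,-3,42] → .
    (4,6)@(9, 13): e=[15,15,30] → X
    (5,6)@(11, 13): e=[33,1,26] → X
    (6,6)@(13, 13): e=[51,-13,22] → .
    (3,7)@(7, 15): e=[9,33,18] → X
    (6,7)@(13, 15): e=[63,-9,6] → .
    (2,8)@(5, 17): e=[3,51,6] → X
    (4,8)@(9, 17): e=[39,23,-2] → .
    (5,8)@(11, 17): e=[57,9,-6] → .
  covered (8 px):
    . . . . . . .
    . . . . . . .
    . . . . . . .
    . . . . . . .
    . . . . . . .
    . . . . X . .
    . . . . X X .
    . . . X X X .
    . . X X . . .

Result: [51,6,3]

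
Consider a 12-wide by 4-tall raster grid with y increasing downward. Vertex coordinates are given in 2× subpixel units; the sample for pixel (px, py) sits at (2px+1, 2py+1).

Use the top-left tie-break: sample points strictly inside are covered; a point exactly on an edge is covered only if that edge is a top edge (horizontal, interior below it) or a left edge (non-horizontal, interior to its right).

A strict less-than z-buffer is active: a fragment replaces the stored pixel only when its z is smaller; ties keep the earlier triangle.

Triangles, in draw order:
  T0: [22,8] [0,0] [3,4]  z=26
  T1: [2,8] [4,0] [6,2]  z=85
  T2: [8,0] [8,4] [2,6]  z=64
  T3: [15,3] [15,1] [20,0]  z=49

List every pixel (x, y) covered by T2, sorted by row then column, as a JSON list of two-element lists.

T0:
  2·area = 64  (B↔C swapped to make it positive)
  edge (22, 8)→(3, 4): d=(-19,-4) top-left  bias=+0
  edge (3, 4)→(0, 0): d=(-3,-4) top-left  bias=+0
  edge (0, 0)→(22, 8): d=(22,8) right/bottom  bias=-1
    (0,0)@(1, 1): e=[49,1,14] → X
    (1,0)@(3, 1): e=[57,9,-2] → .
    (0,1)@(1, 3): e=[11,-5,58] → .
    (1,1)@(3, 3): e=[19,3,42] → X
    (2,1)@(5, 3): e=[27,11,26] → X
    (3,1)@(7, 3): e=[35,19,10] → X
    (4,1)@(9, 3): e=[43,27,-6] → .
    (1,2)@(3, 5): e=[-19,-3,86] → .
    (2,2)@(5, 5): e=[-11,5,70] → .
    (3,2)@(7, 5): e=[-3,13,54] → .
    (4,2)@(9, 5): e=[5,21,38] → X
    (5,2)@(11, 5): e=[13,29,22] → X
  covered (8 px):
    X . . . . . . . . . . .
    . X X X . . . . . . . .
    . . . . X X X . . . . .
    . . . . . . . . . X . .
T1:
  2·area = 20
  edge (2, 8)→(4, 0): d=(2,-8) top-left  bias=+0
  edge (4, 0)→(6, 2): d=(2,2) right/bottom  bias=-1
  edge (6, 2)→(2, 8): d=(-4,6) right/bottom  bias=-1
    (2,0)@(5, 1): e=[10,0,10] → .  [on edge]
    (2,1)@(5, 3): e=[14,4,2] → X
    (3,1)@(7, 3): e=[30,0,-10] → .  [on edge]
    (1,2)@(3, 5): e=[2,12,6] → X
    (2,2)@(5, 5): e=[18,8,-6] → .
    (4,2)@(9, 5): e=[50,0,-30] → .  [on edge]
    (1,3)@(3, 7): e=[6,16,-2] → .
    (5,3)@(11, 7): e=[70,0,-50] → .  [on edge]
  covered (2 px):
    . . . . . . . . . . . .
    . . X . . . . . . . . .
    . X . . . . . . . . . .
    . . . . . . . . . . . .
T2:
  2·area = 24
  edge (8, 0)→(8, 4): d=(0,4) right/bottom  bias=-1
  edge (8, 4)→(2, 6): d=(-6,2) right/bottom  bias=-1
  edge (2, 6)→(8, 0): d=(6,-6) top-left  bias=+0
    (3,0)@(7, 1): e=[4,20,0] → X  [on edge]
    (4,0)@(9, 1): e=[-4,16,12] → .
    (8,0)@(17, 1): e=[-36,0,60] → .  [on edge]
    (2,1)@(5, 3): e=[12,12,0] → X  [on edge]
    (4,1)@(9, 3): e=[-4,4,24] → .
    (5,1)@(11, 3): e=[-12,0,36] → .  [on edge]
    (1,2)@(3, 5): e=[20,4,0] → X  [on edge]
    (2,2)@(5, 5): e=[12,0,12] → .  [on edge]
    (3,2)@(7, 5): e=[4,-4,24] → .
    (0,3)@(1, 7): e=[28,-4,0] → .  [on edge]
    (1,3)@(3, 7): e=[20,-8,12] → .
  covered (4 px):
    . . . X . . . . . . . .
    . . X X . . . . . . . .
    . X . . . . . . . . . .
    . . . . . . . . . . . .
T3:
  2·area = 10
  edge (15, 3)→(15, 1): d=(0,-2) top-left  bias=+0
  edge (15, 1)→(20, 0): d=(5,-1) top-left  bias=+0
  edge (20, 0)→(15, 3): d=(-5,3) right/bottom  bias=-1
    (7,0)@(15, 1): e=[0,0,10] → X  [on edge]
    (8,0)@(17, 1): e=[4,2,4] → X
    (9,0)@(19, 1): e=[8,4,-2] → .
    (2,1)@(5, 3): e=[-20,0,30] → .  [on edge]
    (7,1)@(15, 3): e=[0,10,0] → .  [on edge]
    (8,1)@(17, 3): e=[4,12,-6] → .
    (7,2)@(15, 5): e=[0,20,-10] → .  [on edge]
    (7,3)@(15, 7): e=[0,30,-20] → .  [on edge]
  covered (2 px):
    . . . . . . . X X . . .
    . . . . . . . . . . . .
    . . . . . . . . . . . .
    . . . . . . . . . . . .

Answer: [[3,0],[2,1],[3,1],[1,2]]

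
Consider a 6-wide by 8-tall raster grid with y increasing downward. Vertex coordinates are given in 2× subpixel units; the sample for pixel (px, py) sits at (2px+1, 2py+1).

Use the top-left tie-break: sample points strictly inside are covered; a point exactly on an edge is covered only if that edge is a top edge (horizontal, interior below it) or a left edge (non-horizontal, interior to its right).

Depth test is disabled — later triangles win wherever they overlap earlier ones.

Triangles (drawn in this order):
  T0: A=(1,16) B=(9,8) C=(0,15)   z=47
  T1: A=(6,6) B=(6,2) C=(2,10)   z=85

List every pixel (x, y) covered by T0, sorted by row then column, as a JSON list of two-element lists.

T0:
  2·area = 16  (B↔C swapped to make it positive)
  edge (1, 16)→(0, 15): d=(-1,-1) top-left  bias=+0
  edge (0, 15)→(9, 8): d=(9,-7) top-left  bias=+0
  edge (9, 8)→(1, 16): d=(-8,8) right/bottom  bias=-1
    (1,6)@(3, 13): e=[5,3,8] → X
    (2,6)@(5, 13): e=[7,17,-8] → .
    (0,7)@(1, 15): e=[1,7,8] → X
    (1,7)@(3, 15): e=[3,21,-8] → .
  covered (2 px):
    . . . . . .
    . . . . . .
    . . . . . .
    . . . . . .
    . . . . . .
    . . . . . .
    . X . . . .
    X . . . . .
T1:
  2·area = 16  (B↔C swapped to make it positive)
  edge (6, 6)→(2, 10): d=(-4,4) right/bottom  bias=-1
  edge (2, 10)→(6, 2): d=(4,-8) top-left  bias=+0
  edge (6, 2)→(6, 6): d=(0,4) right/bottom  bias=-1
    (5,0)@(11, 1): e=[0,36,-20] → .  [on edge]
    (4,1)@(9, 3): e=[0,28,-12] → .  [on edge]
    (2,2)@(5, 5): e=[8,4,4] → X
    (3,2)@(7, 5): e=[0,20,-4] → .  [on edge]
    (2,3)@(5, 7): e=[0,12,4] → .  [on edge]
    (1,4)@(3, 9): e=[0,4,12] → .  [on edge]
    (0,5)@(1, 11): e=[0,-4,20] → .  [on edge]
  covered (1 px):
    . . . . . .
    . . . . . .
    . . X . . .
    . . . . . .
    . . . . . .
    . . . . . .
    . . . . . .
    . . . . . .

Answer: [[1,6],[0,7]]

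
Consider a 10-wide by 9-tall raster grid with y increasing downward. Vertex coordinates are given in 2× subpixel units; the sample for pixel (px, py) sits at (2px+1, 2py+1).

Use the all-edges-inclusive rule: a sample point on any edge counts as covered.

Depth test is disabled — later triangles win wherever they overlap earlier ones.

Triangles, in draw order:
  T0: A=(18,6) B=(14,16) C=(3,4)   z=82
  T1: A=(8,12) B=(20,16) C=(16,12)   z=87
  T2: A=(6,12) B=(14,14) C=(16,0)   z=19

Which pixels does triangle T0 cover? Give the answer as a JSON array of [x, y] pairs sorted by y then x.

T0:
  2·area = 158
  edge (18, 6)→(14, 16): d=(-4,10) inclusive
  edge (14, 16)→(3, 4): d=(-11,-12) inclusive
  edge (3, 4)→(18, 6): d=(15,2) inclusive
    (2,2)@(5, 5): e=[134,13,11] → #
    (3,2)@(7, 5): e=[114,37,7] → #
    (4,2)@(9, 5): e=[94,61,3] → #
    (5,2)@(11, 5): e=[74,85,-1] → ·
    (2,3)@(5, 7): e=[126,-9,41] → ·
    (3,3)@(7, 7): e=[106,15,37] → #
    (5,3)@(11, 7): e=[66,63,29] → #
    (6,3)@(13, 7): e=[46,87,25] → #
    (7,3)@(15, 7): e=[26,111,21] → #
    (8,3)@(17, 7): e=[6,135,17] → #
    (9,3)@(19, 7): e=[-14,159,13] → ·
    (3,4)@(7, 9): e=[98,-7,67] → ·
  covered (18 px):
    · · · · · · · · · ·
    · · · · · · · · · ·
    · · # # # · · · · ·
    · · · # # # # # # ·
    · · · · # # # # · ·
    · · · · · # # # · ·
    · · · · · · # # · ·
    · · · · · · · · · ·
    · · · · · · · · · ·
T1:
  2·area = 32  (B↔C swapped to make it positive)
  edge (8, 12)→(16, 12): d=(8,0) inclusive
  edge (16, 12)→(20, 16): d=(4,4) inclusive
  edge (20, 16)→(8, 12): d=(-12,-4) inclusive
    (2,0)@(5, 1): e=[-88,0,120] → ·  [on edge]
    (3,1)@(7, 3): e=[-72,0,104] → ·  [on edge]
    (4,2)@(9, 5): e=[-56,0,88] → ·  [on edge]
    (5,3)@(11, 7): e=[-40,0,72] → ·  [on edge]
    (6,4)@(13, 9): e=[-24,0,56] → ·  [on edge]
    (2,5)@(5, 11): e=[-8,40,0] → ·  [on edge]
    (7,5)@(15, 11): e=[-8,0,40] → ·  [on edge]
    (5,6)@(11, 13): e=[8,24,0] → #  [on edge]
    (6,6)@(13, 13): e=[8,16,8] → #
    (7,6)@(15, 13): e=[8,8,16] → #
    (8,6)@(17, 13): e=[8,0,24] → #  [on edge]
    (9,6)@(19, 13): e=[8,-8,32] → ·
    (8,7)@(17, 15): e=[24,8,0] → #  [on edge]
    (9,7)@(19, 15): e=[24,0,8] → #  [on edge]
  covered (6 px):
    · · · · · · · · · ·
    · · · · · · · · · ·
    · · · · · · · · · ·
    · · · · · · · · · ·
    · · · · · · · · · ·
    · · · · · · · · · ·
    · · · · · # # # # ·
    · · · · · · · · # #
    · · · · · · · · · ·
T2:
  2·area = 116  (B↔C swapped to make it positive)
  edge (6, 12)→(16, 0): d=(10,-12) inclusive
  edge (16, 0)→(14, 14): d=(-2,14) inclusive
  edge (14, 14)→(6, 12): d=(-8,-2) inclusive
    (7,1)@(15, 3): e=[18,8,90] → #
    (8,1)@(17, 3): e=[42,-20,94] → ·
    (6,2)@(13, 5): e=[14,32,70] → #
    (8,2)@(17, 5): e=[62,-24,78] → ·
    (5,3)@(11, 7): e=[10,56,50] → #
    (7,3)@(15, 7): e=[58,0,58] → #  [on edge]
    (8,3)@(17, 7): e=[82,-28,62] → ·
    (4,4)@(9, 9): e=[6,80,30] → #
    (7,4)@(15, 9): e=[78,-4,42] → ·
    (3,5)@(7, 11): e=[2,104,10] → #
    (7,5)@(15, 11): e=[98,-8,26] → ·
    (3,6)@(7, 13): e=[22,100,-6] → ·
  covered (15 px):
    · · · · · · · · · ·
    · · · · · · · # · ·
    · · · · · · # # · ·
    · · · · · # # # · ·
    · · · · # # # · · ·
    · · · # # # # · · ·
    · · · · · # # · · ·
    · · · · · · · · · ·
    · · · · · · · · · ·

Result: [[2,2],[3,2],[4,2],[3,3],[4,3],[5,3],[6,3],[7,3],[8,3],[4,4],[5,4],[6,4],[7,4],[5,5],[6,5],[7,5],[6,6],[7,6]]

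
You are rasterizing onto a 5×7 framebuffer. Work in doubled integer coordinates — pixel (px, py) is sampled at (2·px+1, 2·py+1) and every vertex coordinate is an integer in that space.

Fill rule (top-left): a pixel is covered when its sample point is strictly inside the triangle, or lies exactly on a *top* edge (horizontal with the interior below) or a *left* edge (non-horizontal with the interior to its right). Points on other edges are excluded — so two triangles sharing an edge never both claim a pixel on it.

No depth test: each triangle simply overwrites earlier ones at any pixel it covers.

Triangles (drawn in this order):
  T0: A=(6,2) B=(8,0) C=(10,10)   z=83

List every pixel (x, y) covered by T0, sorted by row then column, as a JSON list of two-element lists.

T0:
  2·area = 24
  edge (6, 2)→(8, 0): d=(2,-2) top-left  bias=+0
  edge (8, 0)→(10, 10): d=(2,10) right/bottom  bias=-1
  edge (10, 10)→(6, 2): d=(-4,-8) top-left  bias=+0
    (3,0)@(7, 1): e=[0,12,12] → #  [on edge]
    (4,0)@(9, 1): e=[4,-8,28] → ·
    (2,1)@(5, 3): e=[0,36,-12] → ·  [on edge]
    (3,1)@(7, 3): e=[4,16,4] → #
    (4,1)@(9, 3): e=[8,-4,20] → ·
    (1,2)@(3, 5): e=[0,60,-36] → ·  [on edge]
    (3,2)@(7, 5): e=[8,20,-4] → ·
    (4,2)@(9, 5): e=[12,0,12] → ·  [on edge]
    (0,3)@(1, 7): e=[0,84,-60] → ·  [on edge]
    (4,3)@(9, 7): e=[16,4,4] → #
    (4,4)@(9, 9): e=[20,8,-4] → ·
  covered (3 px):
    · · · # ·
    · · · # ·
    · · · · ·
    · · · · #
    · · · · ·
    · · · · ·
    · · · · ·

Answer: [[3,0],[3,1],[4,3]]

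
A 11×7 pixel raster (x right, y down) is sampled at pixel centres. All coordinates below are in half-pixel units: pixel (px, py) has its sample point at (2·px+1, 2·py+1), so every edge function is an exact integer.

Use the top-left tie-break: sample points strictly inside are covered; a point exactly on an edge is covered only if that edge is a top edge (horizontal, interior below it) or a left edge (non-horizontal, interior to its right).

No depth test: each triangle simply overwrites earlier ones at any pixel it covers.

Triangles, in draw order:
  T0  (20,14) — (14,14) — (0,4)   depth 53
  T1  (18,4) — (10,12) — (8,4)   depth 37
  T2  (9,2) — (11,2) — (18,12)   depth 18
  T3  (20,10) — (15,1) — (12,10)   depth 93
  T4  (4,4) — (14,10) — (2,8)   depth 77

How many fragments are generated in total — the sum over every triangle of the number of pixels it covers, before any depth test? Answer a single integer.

T0:
  2·area = 60
  edge (20, 14)→(14, 14): d=(-6,0) right/bottom  bias=-1
  edge (14, 14)→(0, 4): d=(-14,-10) top-left  bias=+0
  edge (0, 4)→(20, 14): d=(20,10) right/bottom  bias=-1
    (2,3)@(5, 7): e=[42,8,10] → #
    (3,3)@(7, 7): e=[42,28,-10] → ·
    (2,4)@(5, 9): e=[30,-20,50] → ·
    (3,4)@(7, 9): e=[30,0,30] → #  [on edge]
    (4,4)@(9, 9): e=[30,20,10] → #
    (5,4)@(11, 9): e=[30,40,-10] → ·
    (3,5)@(7, 11): e=[18,-28,70] → ·
    (4,5)@(9, 11): e=[18,-8,50] → ·
    (5,5)@(11, 11): e=[18,12,30] → #
    (6,5)@(13, 11): e=[18,32,10] → #
    (7,5)@(15, 11): e=[18,52,-10] → ·
    (5,6)@(11, 13): e=[6,-16,70] → ·
  covered (8 px):
    · · · · · · · · · · ·
    · · · · · · · · · · ·
    · · · · · · · · · · ·
    · · # · · · · · · · ·
    · · · # # · · · · · ·
    · · · · · # # · · · ·
    · · · · · · # # # · ·
T1:
  2·area = 80
  edge (18, 4)→(10, 12): d=(-8,8) right/bottom  bias=-1
  edge (10, 12)→(8, 4): d=(-2,-8) top-left  bias=+0
  edge (8, 4)→(18, 4): d=(10,0) top-left  bias=+0
    (10,0)@(21, 1): e=[0,110,-30] → ·  [on edge]
    (9,1)@(19, 3): e=[0,90,-10] → ·  [on edge]
    (4,2)@(9, 5): e=[64,6,10] → #
    (5,2)@(11, 5): e=[48,22,10] → #
    (6,2)@(13, 5): e=[32,38,10] → #
    (7,2)@(15, 5): e=[16,54,10] → #
    (8,2)@(17, 5): e=[0,70,10] → ·  [on edge]
    (4,3)@(9, 7): e=[48,2,30] → #
    (7,3)@(15, 7): e=[0,50,30] → ·  [on edge]
    (4,4)@(9, 9): e=[32,-2,50] → ·
    (5,4)@(11, 9): e=[16,14,50] → #
    (6,4)@(13, 9): e=[0,30,50] → ·  [on edge]
    (5,5)@(11, 11): e=[0,10,70] → ·  [on edge]
    (4,6)@(9, 13): e=[0,-10,90] → ·  [on edge]
  covered (8 px):
    · · · · · · · · · · ·
    · · · · · · · · · · ·
    · · · · # # # # · · ·
    · · · · # # # · · · ·
    · · · · · # · · · · ·
    · · · · · · · · · · ·
    · · · · · · · · · · ·
T2:
  2·area = 20
  edge (9, 2)→(11, 2): d=(2,0) top-left  bias=+0
  edge (11, 2)→(18, 12): d=(7,10) right/bottom  bias=-1
  edge (18, 12)→(9, 2): d=(-9,-10) top-left  bias=+0
    (5,1)@(11, 3): e=[2,7,11] → #
    (6,1)@(13, 3): e=[2,-13,31] → ·
    (5,2)@(11, 5): e=[6,21,-7] → ·
    (6,2)@(13, 5): e=[6,1,13] → #
    (7,2)@(15, 5): e=[6,-19,33] → ·
    (6,3)@(13, 7): e=[10,15,-5] → ·
  covered (2 px):
    · · · · · · · · · · ·
    · · · · · # · · · · ·
    · · · · · · # · · · ·
    · · · · · · · · · · ·
    · · · · · · · · · · ·
    · · · · · · · · · · ·
    · · · · · · · · · · ·
T3:
  2·area = 72  (B↔C swapped to make it positive)
  edge (20, 10)→(12, 10): d=(-8,0) right/bottom  bias=-1
  edge (12, 10)→(15, 1): d=(3,-9) top-left  bias=+0
  edge (15, 1)→(20, 10): d=(5,9) right/bottom  bias=-1
    (7,0)@(15, 1): e=[72,0,0] → ·  [on edge]
    (7,1)@(15, 3): e=[56,6,10] → #
    (8,1)@(17, 3): e=[56,24,-8] → ·
    (7,2)@(15, 5): e=[40,12,20] → #
    (8,2)@(17, 5): e=[40,30,2] → #
    (9,2)@(19, 5): e=[40,48,-16] → ·
    (6,3)@(13, 7): e=[24,0,48] → #  [on edge]
    (9,3)@(19, 7): e=[24,54,-6] → ·
    (6,4)@(13, 9): e=[8,6,58] → #
    (9,4)@(19, 9): e=[8,60,4] → #
    (10,4)@(21, 9): e=[8,78,-14] → ·
    (6,5)@(13, 11): e=[-8,12,68] → ·
    (5,6)@(11, 13): e=[-24,0,96] → ·  [on edge]
  covered (10 px):
    · · · · · · · · · · ·
    · · · · · · · # · · ·
    · · · · · · · # # · ·
    · · · · · · # # # · ·
    · · · · · · # # # # ·
    · · · · · · · · · · ·
    · · · · · · · · · · ·
T4:
  2·area = 52
  edge (4, 4)→(14, 10): d=(10,6) right/bottom  bias=-1
  edge (14, 10)→(2, 8): d=(-12,-2) top-left  bias=+0
  edge (2, 8)→(4, 4): d=(2,-4) top-left  bias=+0
    (2,2)@(5, 5): e=[4,42,6] → #
    (3,2)@(7, 5): e=[-8,46,14] → ·
    (1,3)@(3, 7): e=[36,14,2] → #
    (3,3)@(7, 7): e=[12,22,18] → #
    (4,3)@(9, 7): e=[0,26,26] → ·  [on edge]
    (1,4)@(3, 9): e=[56,-10,6] → ·
    (2,4)@(5, 9): e=[44,-6,14] → ·
    (3,4)@(7, 9): e=[32,-2,22] → ·
    (4,4)@(9, 9): e=[20,2,30] → #
    (5,4)@(11, 9): e=[8,6,38] → #
    (6,4)@(13, 9): e=[-4,10,46] → ·
    (4,5)@(9, 11): e=[40,-22,34] → ·
    (9,6)@(19, 13): e=[0,-26,78] → ·  [on edge]
  covered (6 px):
    · · · · · · · · · · ·
    · · · · · · · · · · ·
    · · # · · · · · · · ·
    · # # # · · · · · · ·
    · · · · # # · · · · ·
    · · · · · · · · · · ·
    · · · · · · · · · · ·

Answer: 34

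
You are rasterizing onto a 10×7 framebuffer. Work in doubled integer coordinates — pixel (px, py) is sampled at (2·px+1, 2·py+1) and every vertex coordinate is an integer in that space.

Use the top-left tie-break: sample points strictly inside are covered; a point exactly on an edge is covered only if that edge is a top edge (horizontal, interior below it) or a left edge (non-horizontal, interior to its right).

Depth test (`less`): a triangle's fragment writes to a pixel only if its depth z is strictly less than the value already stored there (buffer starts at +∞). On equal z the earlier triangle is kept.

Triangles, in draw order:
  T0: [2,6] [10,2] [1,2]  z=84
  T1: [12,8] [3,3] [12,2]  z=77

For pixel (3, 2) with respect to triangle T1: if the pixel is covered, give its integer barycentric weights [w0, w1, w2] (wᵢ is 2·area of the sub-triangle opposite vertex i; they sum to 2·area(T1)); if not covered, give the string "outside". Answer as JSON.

T0:
  2·area = 36  (B↔C swapped to make it positive)
  edge (2, 6)→(1, 2): d=(-1,-4) top-left  bias=+0
  edge (1, 2)→(10, 2): d=(9,0) top-left  bias=+0
  edge (10, 2)→(2, 6): d=(-8,4) right/bottom  bias=-1
    (1,1)@(3, 3): e=[7,9,20] → X
    (2,1)@(5, 3): e=[15,9,12] → X
    (3,1)@(7, 3): e=[23,9,4] → X
    (4,1)@(9, 3): e=[31,9,-4] → .
    (1,2)@(3, 5): e=[5,27,4] → X
    (2,2)@(5, 5): e=[13,27,-4] → .
    (3,2)@(7, 5): e=[21,27,-12] → .
    (1,3)@(3, 7): e=[3,45,-12] → .
  covered (4 px):
    . . . . . . . . . .
    . X X X . . . . . .
    . X . . . . . . . .
    . . . . . . . . . .
    . . . . . . . . . .
    . . . . . . . . . .
    . . . . . . . . . .
T1:
  2·area = 54
  edge (12, 8)→(3, 3): d=(-9,-5) top-left  bias=+0
  edge (3, 3)→(12, 2): d=(9,-1) top-left  bias=+0
  edge (12, 2)→(12, 8): d=(0,6) right/bottom  bias=-1
    (1,1)@(3, 3): e=[0,0,54] → X  [on edge]
    (2,1)@(5, 3): e=[10,2,42] → X
    (3,1)@(7, 3): e=[20,4,30] → X
    (4,1)@(9, 3): e=[30,6,18] → X
    (5,1)@(11, 3): e=[40,8,6] → X
    (6,1)@(13, 3): e=[50,10,-6] → .
    (1,2)@(3, 5): e=[-18,18,54] → .
    (2,2)@(5, 5): e=[-8,20,42] → .
    (3,2)@(7, 5): e=[2,22,30] → X
    (6,2)@(13, 5): e=[32,28,-6] → .
    (3,3)@(7, 7): e=[-16,40,30] → .
    (4,3)@(9, 7): e=[-6,42,18] → .
  covered (9 px):
    . . . . . . . . . .
    . X X X X X . . . .
    . . . X X X . . . .
    . . . . . X . . . .
    . . . . . . . . . .
    . . . . . . . . . .
    . . . . . . . . . .

Answer: [22,30,2]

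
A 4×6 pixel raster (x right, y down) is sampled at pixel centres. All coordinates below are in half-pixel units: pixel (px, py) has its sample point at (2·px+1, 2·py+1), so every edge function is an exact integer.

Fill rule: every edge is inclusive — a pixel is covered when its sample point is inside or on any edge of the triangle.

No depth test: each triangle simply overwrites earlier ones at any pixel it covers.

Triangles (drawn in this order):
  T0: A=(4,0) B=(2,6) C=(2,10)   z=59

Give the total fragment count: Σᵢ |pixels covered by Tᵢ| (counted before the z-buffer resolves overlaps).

T0:
  2·area = 8  (B↔C swapped to make it positive)
  edge (4, 0)→(2, 10): d=(-2,10) inclusive
  edge (2, 10)→(2, 6): d=(0,-4) inclusive
  edge (2, 6)→(4, 0): d=(2,-6) inclusive
    (1,1)@(3, 3): e=[4,4,0] → #  [on edge]
    (2,1)@(5, 3): e=[-16,12,12] → ·
    (1,2)@(3, 5): e=[0,4,4] → #  [on edge]
    (2,2)@(5, 5): e=[-20,12,16] → ·
    (1,3)@(3, 7): e=[-4,4,8] → ·
    (0,4)@(1, 9): e=[12,-4,0] → ·  [on edge]
  covered (2 px):
    · · · ·
    · # · ·
    · # · ·
    · · · ·
    · · · ·
    · · · ·

Final: 2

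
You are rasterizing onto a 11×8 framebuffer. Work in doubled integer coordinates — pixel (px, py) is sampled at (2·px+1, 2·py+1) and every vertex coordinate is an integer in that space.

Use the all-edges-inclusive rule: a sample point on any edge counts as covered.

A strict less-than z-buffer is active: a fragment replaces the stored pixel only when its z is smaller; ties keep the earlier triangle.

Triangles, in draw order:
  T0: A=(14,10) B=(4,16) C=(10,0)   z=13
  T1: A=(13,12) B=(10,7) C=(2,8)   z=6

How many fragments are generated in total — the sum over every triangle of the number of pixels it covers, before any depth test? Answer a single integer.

T0:
  2·area = 124
  edge (14, 10)→(4, 16): d=(-10,6) inclusive
  edge (4, 16)→(10, 0): d=(6,-16) inclusive
  edge (10, 0)→(14, 10): d=(4,10) inclusive
    (4,1)@(9, 3): e=[100,2,22] → X
    (5,1)@(11, 3): e=[88,34,2] → X
    (6,1)@(13, 3): e=[76,66,-18] → .
    (4,2)@(9, 5): e=[80,14,30] → X
    (6,2)@(13, 5): e=[56,78,-10] → .
    (4,3)@(9, 7): e=[60,26,38] → X
    (6,3)@(13, 7): e=[36,90,-2] → .
    (9,3)@(19, 7): e=[0,186,-62] → .  [on edge]
    (3,4)@(7, 9): e=[52,6,66] → X
    (6,4)@(13, 9): e=[16,102,6] → X
    (7,4)@(15, 9): e=[4,134,-14] → .
    (3,5)@(7, 11): e=[32,18,74] → X
    (4,6)@(9, 13): e=[0,62,62] → X  [on edge]
  covered (16 px):
    . . . . . . . . . . .
    . . . . X X . . . . .
    . . . . X X . . . . .
    . . . . X X . . . . .
    . . . X X X X . . . .
    . . . X X X . . . . .
    . . . X X . . . . . .
    . . X . . . . . . . .
T1:
  2·area = 43  (B↔C swapped to make it positive)
  edge (13, 12)→(2, 8): d=(-11,-4) inclusive
  edge (2, 8)→(10, 7): d=(8,-1) inclusive
  edge (10, 7)→(13, 12): d=(3,5) inclusive
    (2,4)@(5, 9): e=[1,11,31] → X
    (3,4)@(7, 9): e=[9,13,21] → X
    (4,4)@(9, 9): e=[17,15,11] → X
    (5,4)@(11, 9): e=[25,17,1] → X
    (6,4)@(13, 9): e=[33,19,-9] → .
    (2,5)@(5, 11): e=[-21,27,37] → .
    (3,5)@(7, 11): e=[-13,29,27] → .
    (4,5)@(9, 11): e=[-5,31,17] → .
    (5,5)@(11, 11): e=[3,33,7] → X
    (6,5)@(13, 11): e=[11,35,-3] → .
    (5,6)@(11, 13): e=[-19,49,13] → .
  covered (5 px):
    . . . . . . . . . . .
    . . . . . . . . . . .
    . . . . . . . . . . .
    . . . . . . . . . . .
    . . X X X X . . . . .
    . . . . . X . . . . .
    . . . . . . . . . . .
    . . . . . . . . . . .

Final: 21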